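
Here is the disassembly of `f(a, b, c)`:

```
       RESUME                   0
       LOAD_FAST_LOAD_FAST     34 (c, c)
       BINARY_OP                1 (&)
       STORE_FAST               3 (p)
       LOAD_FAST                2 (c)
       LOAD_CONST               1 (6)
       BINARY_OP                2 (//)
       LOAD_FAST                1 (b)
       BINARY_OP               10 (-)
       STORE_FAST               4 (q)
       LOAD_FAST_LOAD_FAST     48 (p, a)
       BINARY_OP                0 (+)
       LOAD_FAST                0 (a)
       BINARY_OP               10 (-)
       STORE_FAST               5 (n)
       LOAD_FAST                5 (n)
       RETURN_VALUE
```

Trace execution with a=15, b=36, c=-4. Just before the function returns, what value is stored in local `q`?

LOAD_FAST_LOAD_FAST c,c → push -4,-4. Stack: [-4, -4]
BINARY_OP & → -4 & -4 = -4. Stack: [-4]
STORE_FAST p → p=-4. Stack: []
LOAD_FAST c → push -4. Stack: [-4]
LOAD_CONST → push 6. Stack: [-4, 6]
BINARY_OP // → -4 // 6 = -1. Stack: [-1]
LOAD_FAST b → push 36. Stack: [-1, 36]
BINARY_OP - → -1 - 36 = -37. Stack: [-37]
STORE_FAST q → q=-37. Stack: []
LOAD_FAST_LOAD_FAST p,a → push -4,15. Stack: [-4, 15]
BINARY_OP + → -4 + 15 = 11. Stack: [11]
LOAD_FAST a → push 15. Stack: [11, 15]
BINARY_OP - → 11 - 15 = -4. Stack: [-4]
STORE_FAST n → n=-4. Stack: []
LOAD_FAST n → push -4. Stack: [-4]
RETURN_VALUE → return -4.

-37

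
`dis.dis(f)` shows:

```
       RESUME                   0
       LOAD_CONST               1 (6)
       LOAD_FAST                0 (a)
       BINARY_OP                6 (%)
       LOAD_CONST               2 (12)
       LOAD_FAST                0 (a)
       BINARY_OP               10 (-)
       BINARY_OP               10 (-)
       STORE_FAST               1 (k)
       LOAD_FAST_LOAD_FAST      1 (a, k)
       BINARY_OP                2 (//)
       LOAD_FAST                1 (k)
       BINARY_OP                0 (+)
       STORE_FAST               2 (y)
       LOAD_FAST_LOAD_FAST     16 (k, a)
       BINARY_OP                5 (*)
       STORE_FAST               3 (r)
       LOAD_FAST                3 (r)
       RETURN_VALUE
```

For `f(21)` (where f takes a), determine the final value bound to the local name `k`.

15

LOAD_CONST → push 6. Stack: [6]
LOAD_FAST a → push 21. Stack: [6, 21]
BINARY_OP % → 6 % 21 = 6. Stack: [6]
LOAD_CONST → push 12. Stack: [6, 12]
LOAD_FAST a → push 21. Stack: [6, 12, 21]
BINARY_OP - → 12 - 21 = -9. Stack: [6, -9]
BINARY_OP - → 6 - -9 = 15. Stack: [15]
STORE_FAST k → k=15. Stack: []
LOAD_FAST_LOAD_FAST a,k → push 21,15. Stack: [21, 15]
BINARY_OP // → 21 // 15 = 1. Stack: [1]
LOAD_FAST k → push 15. Stack: [1, 15]
BINARY_OP + → 1 + 15 = 16. Stack: [16]
STORE_FAST y → y=16. Stack: []
LOAD_FAST_LOAD_FAST k,a → push 15,21. Stack: [15, 21]
BINARY_OP * → 15 * 21 = 315. Stack: [315]
STORE_FAST r → r=315. Stack: []
LOAD_FAST r → push 315. Stack: [315]
RETURN_VALUE → return 315.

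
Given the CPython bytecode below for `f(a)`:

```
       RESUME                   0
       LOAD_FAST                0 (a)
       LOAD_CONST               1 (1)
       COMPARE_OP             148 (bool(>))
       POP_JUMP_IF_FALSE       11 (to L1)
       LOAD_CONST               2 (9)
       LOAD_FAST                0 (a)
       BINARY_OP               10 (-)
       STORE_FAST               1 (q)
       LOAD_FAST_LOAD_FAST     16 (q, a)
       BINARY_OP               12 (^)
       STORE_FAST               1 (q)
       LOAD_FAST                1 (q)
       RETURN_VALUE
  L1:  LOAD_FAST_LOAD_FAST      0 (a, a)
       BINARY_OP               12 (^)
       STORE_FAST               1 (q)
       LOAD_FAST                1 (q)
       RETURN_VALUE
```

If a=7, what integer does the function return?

LOAD_FAST a → push 7. Stack: [7]
LOAD_CONST → push 1. Stack: [7, 1]
COMPARE_OP bool(>) → 7 vs 1 = True. Stack: [True]
POP_JUMP_IF_FALSE → pop True; no jump. Stack: []
LOAD_CONST → push 9. Stack: [9]
LOAD_FAST a → push 7. Stack: [9, 7]
BINARY_OP - → 9 - 7 = 2. Stack: [2]
STORE_FAST q → q=2. Stack: []
LOAD_FAST_LOAD_FAST q,a → push 2,7. Stack: [2, 7]
BINARY_OP ^ → 2 ^ 7 = 5. Stack: [5]
STORE_FAST q → q=5. Stack: []
LOAD_FAST q → push 5. Stack: [5]
RETURN_VALUE → return 5.

5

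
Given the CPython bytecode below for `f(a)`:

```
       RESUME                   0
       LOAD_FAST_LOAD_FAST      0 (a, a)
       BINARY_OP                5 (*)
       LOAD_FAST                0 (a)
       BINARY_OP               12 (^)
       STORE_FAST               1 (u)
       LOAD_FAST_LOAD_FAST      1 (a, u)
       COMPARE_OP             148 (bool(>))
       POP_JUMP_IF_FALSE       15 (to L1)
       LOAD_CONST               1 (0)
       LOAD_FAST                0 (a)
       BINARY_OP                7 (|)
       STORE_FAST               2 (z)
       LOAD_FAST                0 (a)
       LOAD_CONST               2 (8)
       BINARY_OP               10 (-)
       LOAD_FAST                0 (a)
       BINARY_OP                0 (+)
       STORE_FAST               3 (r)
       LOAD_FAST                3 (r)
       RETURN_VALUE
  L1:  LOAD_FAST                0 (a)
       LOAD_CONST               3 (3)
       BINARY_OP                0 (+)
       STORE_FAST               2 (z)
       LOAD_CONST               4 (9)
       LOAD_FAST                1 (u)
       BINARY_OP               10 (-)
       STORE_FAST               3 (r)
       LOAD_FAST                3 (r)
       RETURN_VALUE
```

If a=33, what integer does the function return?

-1111

LOAD_FAST_LOAD_FAST a,a → push 33,33. Stack: [33, 33]
BINARY_OP * → 33 * 33 = 1089. Stack: [1089]
LOAD_FAST a → push 33. Stack: [1089, 33]
BINARY_OP ^ → 1089 ^ 33 = 1120. Stack: [1120]
STORE_FAST u → u=1120. Stack: []
LOAD_FAST_LOAD_FAST a,u → push 33,1120. Stack: [33, 1120]
COMPARE_OP bool(>) → 33 vs 1120 = False. Stack: [False]
POP_JUMP_IF_FALSE → pop False; jump. Stack: []
LOAD_FAST a → push 33. Stack: [33]
LOAD_CONST → push 3. Stack: [33, 3]
BINARY_OP + → 33 + 3 = 36. Stack: [36]
STORE_FAST z → z=36. Stack: []
LOAD_CONST → push 9. Stack: [9]
LOAD_FAST u → push 1120. Stack: [9, 1120]
BINARY_OP - → 9 - 1120 = -1111. Stack: [-1111]
STORE_FAST r → r=-1111. Stack: []
LOAD_FAST r → push -1111. Stack: [-1111]
RETURN_VALUE → return -1111.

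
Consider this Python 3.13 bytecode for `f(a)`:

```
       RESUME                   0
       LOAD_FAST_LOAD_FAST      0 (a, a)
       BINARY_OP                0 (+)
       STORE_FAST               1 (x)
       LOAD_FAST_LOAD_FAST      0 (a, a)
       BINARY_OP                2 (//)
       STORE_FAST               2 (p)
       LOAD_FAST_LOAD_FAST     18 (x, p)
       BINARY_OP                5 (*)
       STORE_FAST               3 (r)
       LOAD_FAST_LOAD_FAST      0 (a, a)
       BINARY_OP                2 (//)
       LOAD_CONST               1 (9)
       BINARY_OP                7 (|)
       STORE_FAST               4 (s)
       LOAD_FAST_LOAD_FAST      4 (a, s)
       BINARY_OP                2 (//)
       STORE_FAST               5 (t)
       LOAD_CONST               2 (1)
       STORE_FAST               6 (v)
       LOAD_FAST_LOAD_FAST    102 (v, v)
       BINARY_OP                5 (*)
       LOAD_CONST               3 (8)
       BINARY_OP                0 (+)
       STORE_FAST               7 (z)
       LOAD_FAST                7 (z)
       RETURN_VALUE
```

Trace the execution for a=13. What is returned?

LOAD_FAST_LOAD_FAST a,a → push 13,13. Stack: [13, 13]
BINARY_OP + → 13 + 13 = 26. Stack: [26]
STORE_FAST x → x=26. Stack: []
LOAD_FAST_LOAD_FAST a,a → push 13,13. Stack: [13, 13]
BINARY_OP // → 13 // 13 = 1. Stack: [1]
STORE_FAST p → p=1. Stack: []
LOAD_FAST_LOAD_FAST x,p → push 26,1. Stack: [26, 1]
BINARY_OP * → 26 * 1 = 26. Stack: [26]
STORE_FAST r → r=26. Stack: []
LOAD_FAST_LOAD_FAST a,a → push 13,13. Stack: [13, 13]
BINARY_OP // → 13 // 13 = 1. Stack: [1]
LOAD_CONST → push 9. Stack: [1, 9]
BINARY_OP | → 1 | 9 = 9. Stack: [9]
STORE_FAST s → s=9. Stack: []
LOAD_FAST_LOAD_FAST a,s → push 13,9. Stack: [13, 9]
BINARY_OP // → 13 // 9 = 1. Stack: [1]
STORE_FAST t → t=1. Stack: []
LOAD_CONST → push 1. Stack: [1]
STORE_FAST v → v=1. Stack: []
LOAD_FAST_LOAD_FAST v,v → push 1,1. Stack: [1, 1]
BINARY_OP * → 1 * 1 = 1. Stack: [1]
LOAD_CONST → push 8. Stack: [1, 8]
BINARY_OP + → 1 + 8 = 9. Stack: [9]
STORE_FAST z → z=9. Stack: []
LOAD_FAST z → push 9. Stack: [9]
RETURN_VALUE → return 9.

9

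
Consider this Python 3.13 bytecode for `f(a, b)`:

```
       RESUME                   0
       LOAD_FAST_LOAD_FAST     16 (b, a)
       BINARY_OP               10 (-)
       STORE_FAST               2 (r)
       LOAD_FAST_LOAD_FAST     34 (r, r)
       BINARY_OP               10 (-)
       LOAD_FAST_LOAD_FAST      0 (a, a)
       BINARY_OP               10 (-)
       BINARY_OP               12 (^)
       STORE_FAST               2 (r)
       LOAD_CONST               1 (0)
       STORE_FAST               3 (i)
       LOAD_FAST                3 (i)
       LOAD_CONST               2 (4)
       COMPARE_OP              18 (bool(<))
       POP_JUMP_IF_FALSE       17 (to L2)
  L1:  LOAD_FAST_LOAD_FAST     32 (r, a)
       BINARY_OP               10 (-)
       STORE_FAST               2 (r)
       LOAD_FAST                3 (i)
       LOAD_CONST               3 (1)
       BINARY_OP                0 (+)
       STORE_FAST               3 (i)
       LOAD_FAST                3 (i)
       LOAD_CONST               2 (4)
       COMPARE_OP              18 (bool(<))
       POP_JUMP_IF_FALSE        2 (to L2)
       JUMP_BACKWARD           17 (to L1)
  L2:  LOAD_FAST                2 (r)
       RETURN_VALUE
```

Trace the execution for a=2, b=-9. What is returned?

-8

LOAD_FAST_LOAD_FAST b,a → push -9,2. Stack: [-9, 2]
BINARY_OP - → -9 - 2 = -11. Stack: [-11]
STORE_FAST r → r=-11. Stack: []
LOAD_FAST_LOAD_FAST r,r → push -11,-11. Stack: [-11, -11]
BINARY_OP - → -11 - -11 = 0. Stack: [0]
LOAD_FAST_LOAD_FAST a,a → push 2,2. Stack: [0, 2, 2]
BINARY_OP - → 2 - 2 = 0. Stack: [0, 0]
BINARY_OP ^ → 0 ^ 0 = 0. Stack: [0]
STORE_FAST r → r=0. Stack: []
LOAD_CONST → push 0. Stack: [0]
STORE_FAST i → i=0. Stack: []
LOAD_FAST i → push 0. Stack: [0]
LOAD_CONST → push 4. Stack: [0, 4]
COMPARE_OP bool(<) → 0 vs 4 = True. Stack: [True]
POP_JUMP_IF_FALSE → pop True; no jump. Stack: []
LOAD_FAST_LOAD_FAST r,a → push 0,2. Stack: [0, 2]
BINARY_OP - → 0 - 2 = -2. Stack: [-2]
STORE_FAST r → r=-2. Stack: []
LOAD_FAST i → push 0. Stack: [0]
LOAD_CONST → push 1. Stack: [0, 1]
BINARY_OP + → 0 + 1 = 1. Stack: [1]
STORE_FAST i → i=1. Stack: []
LOAD_FAST i → push 1. Stack: [1]
LOAD_CONST → push 4. Stack: [1, 4]
COMPARE_OP bool(<) → 1 vs 4 = True. Stack: [True]
POP_JUMP_IF_FALSE → pop True; no jump. Stack: []
LOAD_FAST_LOAD_FAST r,a → push -2,2. Stack: [-2, 2]
BINARY_OP - → -2 - 2 = -4. Stack: [-4]
STORE_FAST r → r=-4. Stack: []
LOAD_FAST i → push 1. Stack: [1]
LOAD_CONST → push 1. Stack: [1, 1]
BINARY_OP + → 1 + 1 = 2. Stack: [2]
STORE_FAST i → i=2. Stack: []
LOAD_FAST i → push 2. Stack: [2]
LOAD_CONST → push 4. Stack: [2, 4]
COMPARE_OP bool(<) → 2 vs 4 = True. Stack: [True]
POP_JUMP_IF_FALSE → pop True; no jump. Stack: []
LOAD_FAST_LOAD_FAST r,a → push -4,2. Stack: [-4, 2]
BINARY_OP - → -4 - 2 = -6. Stack: [-6]
STORE_FAST r → r=-6. Stack: []
LOAD_FAST i → push 2. Stack: [2]
LOAD_CONST → push 1. Stack: [2, 1]
BINARY_OP + → 2 + 1 = 3. Stack: [3]
STORE_FAST i → i=3. Stack: []
LOAD_FAST i → push 3. Stack: [3]
LOAD_CONST → push 4. Stack: [3, 4]
COMPARE_OP bool(<) → 3 vs 4 = True. Stack: [True]
POP_JUMP_IF_FALSE → pop True; no jump. Stack: []
LOAD_FAST_LOAD_FAST r,a → push -6,2. Stack: [-6, 2]
BINARY_OP - → -6 - 2 = -8. Stack: [-8]
STORE_FAST r → r=-8. Stack: []
LOAD_FAST i → push 3. Stack: [3]
LOAD_CONST → push 1. Stack: [3, 1]
BINARY_OP + → 3 + 1 = 4. Stack: [4]
STORE_FAST i → i=4. Stack: []
LOAD_FAST i → push 4. Stack: [4]
LOAD_CONST → push 4. Stack: [4, 4]
COMPARE_OP bool(<) → 4 vs 4 = False. Stack: [False]
POP_JUMP_IF_FALSE → pop False; jump. Stack: []
LOAD_FAST r → push -8. Stack: [-8]
RETURN_VALUE → return -8.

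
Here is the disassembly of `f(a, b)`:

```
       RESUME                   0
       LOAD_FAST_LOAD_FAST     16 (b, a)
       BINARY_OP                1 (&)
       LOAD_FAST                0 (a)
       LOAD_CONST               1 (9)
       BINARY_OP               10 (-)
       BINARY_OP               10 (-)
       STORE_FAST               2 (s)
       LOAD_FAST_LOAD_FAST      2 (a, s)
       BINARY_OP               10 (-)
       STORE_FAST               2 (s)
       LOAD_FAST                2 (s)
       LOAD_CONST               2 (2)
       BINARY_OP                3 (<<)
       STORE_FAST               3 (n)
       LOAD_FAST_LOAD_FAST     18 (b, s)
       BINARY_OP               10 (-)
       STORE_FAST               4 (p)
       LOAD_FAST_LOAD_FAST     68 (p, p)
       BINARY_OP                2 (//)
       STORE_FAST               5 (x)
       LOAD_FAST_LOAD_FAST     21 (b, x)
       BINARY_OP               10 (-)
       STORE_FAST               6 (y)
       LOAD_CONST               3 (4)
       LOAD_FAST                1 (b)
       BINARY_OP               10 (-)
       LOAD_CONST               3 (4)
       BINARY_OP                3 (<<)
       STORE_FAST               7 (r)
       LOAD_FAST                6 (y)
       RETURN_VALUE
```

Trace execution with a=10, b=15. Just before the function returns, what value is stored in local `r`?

-176

LOAD_FAST_LOAD_FAST b,a → push 15,10. Stack: [15, 10]
BINARY_OP & → 15 & 10 = 10. Stack: [10]
LOAD_FAST a → push 10. Stack: [10, 10]
LOAD_CONST → push 9. Stack: [10, 10, 9]
BINARY_OP - → 10 - 9 = 1. Stack: [10, 1]
BINARY_OP - → 10 - 1 = 9. Stack: [9]
STORE_FAST s → s=9. Stack: []
LOAD_FAST_LOAD_FAST a,s → push 10,9. Stack: [10, 9]
BINARY_OP - → 10 - 9 = 1. Stack: [1]
STORE_FAST s → s=1. Stack: []
LOAD_FAST s → push 1. Stack: [1]
LOAD_CONST → push 2. Stack: [1, 2]
BINARY_OP << → 1 << 2 = 4. Stack: [4]
STORE_FAST n → n=4. Stack: []
LOAD_FAST_LOAD_FAST b,s → push 15,1. Stack: [15, 1]
BINARY_OP - → 15 - 1 = 14. Stack: [14]
STORE_FAST p → p=14. Stack: []
LOAD_FAST_LOAD_FAST p,p → push 14,14. Stack: [14, 14]
BINARY_OP // → 14 // 14 = 1. Stack: [1]
STORE_FAST x → x=1. Stack: []
LOAD_FAST_LOAD_FAST b,x → push 15,1. Stack: [15, 1]
BINARY_OP - → 15 - 1 = 14. Stack: [14]
STORE_FAST y → y=14. Stack: []
LOAD_CONST → push 4. Stack: [4]
LOAD_FAST b → push 15. Stack: [4, 15]
BINARY_OP - → 4 - 15 = -11. Stack: [-11]
LOAD_CONST → push 4. Stack: [-11, 4]
BINARY_OP << → -11 << 4 = -176. Stack: [-176]
STORE_FAST r → r=-176. Stack: []
LOAD_FAST y → push 14. Stack: [14]
RETURN_VALUE → return 14.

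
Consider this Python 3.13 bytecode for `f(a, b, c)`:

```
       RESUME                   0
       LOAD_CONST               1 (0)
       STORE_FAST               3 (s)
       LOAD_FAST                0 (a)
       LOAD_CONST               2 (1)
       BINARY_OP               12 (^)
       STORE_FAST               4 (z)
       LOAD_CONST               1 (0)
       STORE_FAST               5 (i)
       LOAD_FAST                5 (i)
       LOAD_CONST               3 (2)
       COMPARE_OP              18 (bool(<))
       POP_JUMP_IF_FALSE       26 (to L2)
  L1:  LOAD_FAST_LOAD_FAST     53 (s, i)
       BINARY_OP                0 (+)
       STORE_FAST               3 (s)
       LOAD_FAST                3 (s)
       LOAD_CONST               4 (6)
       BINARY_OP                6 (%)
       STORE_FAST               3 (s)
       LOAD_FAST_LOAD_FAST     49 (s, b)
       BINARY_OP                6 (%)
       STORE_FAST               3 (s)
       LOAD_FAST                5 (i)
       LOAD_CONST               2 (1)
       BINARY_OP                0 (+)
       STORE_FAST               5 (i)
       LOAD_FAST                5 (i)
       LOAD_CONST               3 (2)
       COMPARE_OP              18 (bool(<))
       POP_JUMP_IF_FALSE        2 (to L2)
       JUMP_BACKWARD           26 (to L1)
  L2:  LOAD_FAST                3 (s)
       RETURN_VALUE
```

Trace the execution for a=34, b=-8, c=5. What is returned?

LOAD_CONST → push 0. Stack: [0]
STORE_FAST s → s=0. Stack: []
LOAD_FAST a → push 34. Stack: [34]
LOAD_CONST → push 1. Stack: [34, 1]
BINARY_OP ^ → 34 ^ 1 = 35. Stack: [35]
STORE_FAST z → z=35. Stack: []
LOAD_CONST → push 0. Stack: [0]
STORE_FAST i → i=0. Stack: []
LOAD_FAST i → push 0. Stack: [0]
LOAD_CONST → push 2. Stack: [0, 2]
COMPARE_OP bool(<) → 0 vs 2 = True. Stack: [True]
POP_JUMP_IF_FALSE → pop True; no jump. Stack: []
LOAD_FAST_LOAD_FAST s,i → push 0,0. Stack: [0, 0]
BINARY_OP + → 0 + 0 = 0. Stack: [0]
STORE_FAST s → s=0. Stack: []
LOAD_FAST s → push 0. Stack: [0]
LOAD_CONST → push 6. Stack: [0, 6]
BINARY_OP % → 0 % 6 = 0. Stack: [0]
STORE_FAST s → s=0. Stack: []
LOAD_FAST_LOAD_FAST s,b → push 0,-8. Stack: [0, -8]
BINARY_OP % → 0 % -8 = 0. Stack: [0]
STORE_FAST s → s=0. Stack: []
LOAD_FAST i → push 0. Stack: [0]
LOAD_CONST → push 1. Stack: [0, 1]
BINARY_OP + → 0 + 1 = 1. Stack: [1]
STORE_FAST i → i=1. Stack: []
LOAD_FAST i → push 1. Stack: [1]
LOAD_CONST → push 2. Stack: [1, 2]
COMPARE_OP bool(<) → 1 vs 2 = True. Stack: [True]
POP_JUMP_IF_FALSE → pop True; no jump. Stack: []
LOAD_FAST_LOAD_FAST s,i → push 0,1. Stack: [0, 1]
BINARY_OP + → 0 + 1 = 1. Stack: [1]
STORE_FAST s → s=1. Stack: []
LOAD_FAST s → push 1. Stack: [1]
LOAD_CONST → push 6. Stack: [1, 6]
BINARY_OP % → 1 % 6 = 1. Stack: [1]
STORE_FAST s → s=1. Stack: []
LOAD_FAST_LOAD_FAST s,b → push 1,-8. Stack: [1, -8]
BINARY_OP % → 1 % -8 = -7. Stack: [-7]
STORE_FAST s → s=-7. Stack: []
LOAD_FAST i → push 1. Stack: [1]
LOAD_CONST → push 1. Stack: [1, 1]
BINARY_OP + → 1 + 1 = 2. Stack: [2]
STORE_FAST i → i=2. Stack: []
LOAD_FAST i → push 2. Stack: [2]
LOAD_CONST → push 2. Stack: [2, 2]
COMPARE_OP bool(<) → 2 vs 2 = False. Stack: [False]
POP_JUMP_IF_FALSE → pop False; jump. Stack: []
LOAD_FAST s → push -7. Stack: [-7]
RETURN_VALUE → return -7.

-7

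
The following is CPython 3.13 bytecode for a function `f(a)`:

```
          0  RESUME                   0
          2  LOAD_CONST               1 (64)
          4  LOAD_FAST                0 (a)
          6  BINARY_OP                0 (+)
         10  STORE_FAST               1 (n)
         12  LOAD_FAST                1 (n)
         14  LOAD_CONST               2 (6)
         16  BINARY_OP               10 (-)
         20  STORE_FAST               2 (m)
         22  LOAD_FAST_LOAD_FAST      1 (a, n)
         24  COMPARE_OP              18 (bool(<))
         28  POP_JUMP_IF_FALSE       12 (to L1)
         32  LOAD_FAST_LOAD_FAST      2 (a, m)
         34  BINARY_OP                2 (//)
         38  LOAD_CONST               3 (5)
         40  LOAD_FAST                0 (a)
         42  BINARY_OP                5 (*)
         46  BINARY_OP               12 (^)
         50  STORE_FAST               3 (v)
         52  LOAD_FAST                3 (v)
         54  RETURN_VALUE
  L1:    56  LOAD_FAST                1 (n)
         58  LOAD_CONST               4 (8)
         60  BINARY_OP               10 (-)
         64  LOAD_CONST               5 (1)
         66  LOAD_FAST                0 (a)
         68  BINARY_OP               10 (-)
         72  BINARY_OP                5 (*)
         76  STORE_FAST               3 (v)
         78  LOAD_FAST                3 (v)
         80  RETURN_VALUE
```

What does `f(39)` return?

LOAD_CONST → push 64. Stack: [64]
LOAD_FAST a → push 39. Stack: [64, 39]
BINARY_OP + → 64 + 39 = 103. Stack: [103]
STORE_FAST n → n=103. Stack: []
LOAD_FAST n → push 103. Stack: [103]
LOAD_CONST → push 6. Stack: [103, 6]
BINARY_OP - → 103 - 6 = 97. Stack: [97]
STORE_FAST m → m=97. Stack: []
LOAD_FAST_LOAD_FAST a,n → push 39,103. Stack: [39, 103]
COMPARE_OP bool(<) → 39 vs 103 = True. Stack: [True]
POP_JUMP_IF_FALSE → pop True; no jump. Stack: []
LOAD_FAST_LOAD_FAST a,m → push 39,97. Stack: [39, 97]
BINARY_OP // → 39 // 97 = 0. Stack: [0]
LOAD_CONST → push 5. Stack: [0, 5]
LOAD_FAST a → push 39. Stack: [0, 5, 39]
BINARY_OP * → 5 * 39 = 195. Stack: [0, 195]
BINARY_OP ^ → 0 ^ 195 = 195. Stack: [195]
STORE_FAST v → v=195. Stack: []
LOAD_FAST v → push 195. Stack: [195]
RETURN_VALUE → return 195.

195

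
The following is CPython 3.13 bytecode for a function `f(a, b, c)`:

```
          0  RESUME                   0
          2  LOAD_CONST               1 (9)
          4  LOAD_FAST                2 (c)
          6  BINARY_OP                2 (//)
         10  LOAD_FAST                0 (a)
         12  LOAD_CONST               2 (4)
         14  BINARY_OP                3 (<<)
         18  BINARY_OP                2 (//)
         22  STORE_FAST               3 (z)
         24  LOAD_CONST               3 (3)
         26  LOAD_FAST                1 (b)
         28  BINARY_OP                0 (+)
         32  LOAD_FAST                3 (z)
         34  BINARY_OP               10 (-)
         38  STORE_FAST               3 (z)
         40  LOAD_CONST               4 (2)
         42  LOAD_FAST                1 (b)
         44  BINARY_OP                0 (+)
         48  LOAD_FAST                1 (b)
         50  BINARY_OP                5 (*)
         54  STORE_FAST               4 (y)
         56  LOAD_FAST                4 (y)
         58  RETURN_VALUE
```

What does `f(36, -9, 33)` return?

63

LOAD_CONST → push 9. Stack: [9]
LOAD_FAST c → push 33. Stack: [9, 33]
BINARY_OP // → 9 // 33 = 0. Stack: [0]
LOAD_FAST a → push 36. Stack: [0, 36]
LOAD_CONST → push 4. Stack: [0, 36, 4]
BINARY_OP << → 36 << 4 = 576. Stack: [0, 576]
BINARY_OP // → 0 // 576 = 0. Stack: [0]
STORE_FAST z → z=0. Stack: []
LOAD_CONST → push 3. Stack: [3]
LOAD_FAST b → push -9. Stack: [3, -9]
BINARY_OP + → 3 + -9 = -6. Stack: [-6]
LOAD_FAST z → push 0. Stack: [-6, 0]
BINARY_OP - → -6 - 0 = -6. Stack: [-6]
STORE_FAST z → z=-6. Stack: []
LOAD_CONST → push 2. Stack: [2]
LOAD_FAST b → push -9. Stack: [2, -9]
BINARY_OP + → 2 + -9 = -7. Stack: [-7]
LOAD_FAST b → push -9. Stack: [-7, -9]
BINARY_OP * → -7 * -9 = 63. Stack: [63]
STORE_FAST y → y=63. Stack: []
LOAD_FAST y → push 63. Stack: [63]
RETURN_VALUE → return 63.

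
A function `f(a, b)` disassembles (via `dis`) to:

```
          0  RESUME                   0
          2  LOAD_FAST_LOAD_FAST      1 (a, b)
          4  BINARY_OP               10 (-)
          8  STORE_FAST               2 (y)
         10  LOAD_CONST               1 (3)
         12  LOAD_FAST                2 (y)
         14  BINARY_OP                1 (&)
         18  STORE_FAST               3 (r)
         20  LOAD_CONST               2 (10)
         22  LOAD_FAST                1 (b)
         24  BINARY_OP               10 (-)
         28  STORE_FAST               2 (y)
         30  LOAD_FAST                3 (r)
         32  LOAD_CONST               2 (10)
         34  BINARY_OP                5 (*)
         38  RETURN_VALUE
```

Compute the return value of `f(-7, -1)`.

20

LOAD_FAST_LOAD_FAST a,b → push -7,-1. Stack: [-7, -1]
BINARY_OP - → -7 - -1 = -6. Stack: [-6]
STORE_FAST y → y=-6. Stack: []
LOAD_CONST → push 3. Stack: [3]
LOAD_FAST y → push -6. Stack: [3, -6]
BINARY_OP & → 3 & -6 = 2. Stack: [2]
STORE_FAST r → r=2. Stack: []
LOAD_CONST → push 10. Stack: [10]
LOAD_FAST b → push -1. Stack: [10, -1]
BINARY_OP - → 10 - -1 = 11. Stack: [11]
STORE_FAST y → y=11. Stack: []
LOAD_FAST r → push 2. Stack: [2]
LOAD_CONST → push 10. Stack: [2, 10]
BINARY_OP * → 2 * 10 = 20. Stack: [20]
RETURN_VALUE → return 20.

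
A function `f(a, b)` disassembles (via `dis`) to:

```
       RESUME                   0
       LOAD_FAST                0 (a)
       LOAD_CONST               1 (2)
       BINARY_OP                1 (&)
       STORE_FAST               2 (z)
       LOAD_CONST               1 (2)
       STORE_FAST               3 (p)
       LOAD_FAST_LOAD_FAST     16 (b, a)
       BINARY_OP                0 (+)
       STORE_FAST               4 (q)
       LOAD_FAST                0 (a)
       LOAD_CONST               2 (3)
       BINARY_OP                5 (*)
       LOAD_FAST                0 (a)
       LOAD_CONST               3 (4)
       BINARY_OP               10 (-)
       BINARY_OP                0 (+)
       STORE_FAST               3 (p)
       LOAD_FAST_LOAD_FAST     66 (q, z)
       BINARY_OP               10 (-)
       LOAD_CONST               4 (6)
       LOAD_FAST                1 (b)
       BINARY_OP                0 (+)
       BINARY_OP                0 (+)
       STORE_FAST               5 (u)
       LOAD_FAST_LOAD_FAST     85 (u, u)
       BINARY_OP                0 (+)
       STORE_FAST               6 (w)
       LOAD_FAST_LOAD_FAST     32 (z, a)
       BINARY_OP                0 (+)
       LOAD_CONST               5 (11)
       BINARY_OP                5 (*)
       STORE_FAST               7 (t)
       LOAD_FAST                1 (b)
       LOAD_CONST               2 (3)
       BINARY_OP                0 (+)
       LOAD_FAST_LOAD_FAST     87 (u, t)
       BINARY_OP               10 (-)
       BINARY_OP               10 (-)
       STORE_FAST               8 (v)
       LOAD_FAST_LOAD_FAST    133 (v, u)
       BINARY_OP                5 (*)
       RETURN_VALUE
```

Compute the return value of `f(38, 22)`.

LOAD_FAST a → push 38. Stack: [38]
LOAD_CONST → push 2. Stack: [38, 2]
BINARY_OP & → 38 & 2 = 2. Stack: [2]
STORE_FAST z → z=2. Stack: []
LOAD_CONST → push 2. Stack: [2]
STORE_FAST p → p=2. Stack: []
LOAD_FAST_LOAD_FAST b,a → push 22,38. Stack: [22, 38]
BINARY_OP + → 22 + 38 = 60. Stack: [60]
STORE_FAST q → q=60. Stack: []
LOAD_FAST a → push 38. Stack: [38]
LOAD_CONST → push 3. Stack: [38, 3]
BINARY_OP * → 38 * 3 = 114. Stack: [114]
LOAD_FAST a → push 38. Stack: [114, 38]
LOAD_CONST → push 4. Stack: [114, 38, 4]
BINARY_OP - → 38 - 4 = 34. Stack: [114, 34]
BINARY_OP + → 114 + 34 = 148. Stack: [148]
STORE_FAST p → p=148. Stack: []
LOAD_FAST_LOAD_FAST q,z → push 60,2. Stack: [60, 2]
BINARY_OP - → 60 - 2 = 58. Stack: [58]
LOAD_CONST → push 6. Stack: [58, 6]
LOAD_FAST b → push 22. Stack: [58, 6, 22]
BINARY_OP + → 6 + 22 = 28. Stack: [58, 28]
BINARY_OP + → 58 + 28 = 86. Stack: [86]
STORE_FAST u → u=86. Stack: []
LOAD_FAST_LOAD_FAST u,u → push 86,86. Stack: [86, 86]
BINARY_OP + → 86 + 86 = 172. Stack: [172]
STORE_FAST w → w=172. Stack: []
LOAD_FAST_LOAD_FAST z,a → push 2,38. Stack: [2, 38]
BINARY_OP + → 2 + 38 = 40. Stack: [40]
LOAD_CONST → push 11. Stack: [40, 11]
BINARY_OP * → 40 * 11 = 440. Stack: [440]
STORE_FAST t → t=440. Stack: []
LOAD_FAST b → push 22. Stack: [22]
LOAD_CONST → push 3. Stack: [22, 3]
BINARY_OP + → 22 + 3 = 25. Stack: [25]
LOAD_FAST_LOAD_FAST u,t → push 86,440. Stack: [25, 86, 440]
BINARY_OP - → 86 - 440 = -354. Stack: [25, -354]
BINARY_OP - → 25 - -354 = 379. Stack: [379]
STORE_FAST v → v=379. Stack: []
LOAD_FAST_LOAD_FAST v,u → push 379,86. Stack: [379, 86]
BINARY_OP * → 379 * 86 = 32594. Stack: [32594]
RETURN_VALUE → return 32594.

32594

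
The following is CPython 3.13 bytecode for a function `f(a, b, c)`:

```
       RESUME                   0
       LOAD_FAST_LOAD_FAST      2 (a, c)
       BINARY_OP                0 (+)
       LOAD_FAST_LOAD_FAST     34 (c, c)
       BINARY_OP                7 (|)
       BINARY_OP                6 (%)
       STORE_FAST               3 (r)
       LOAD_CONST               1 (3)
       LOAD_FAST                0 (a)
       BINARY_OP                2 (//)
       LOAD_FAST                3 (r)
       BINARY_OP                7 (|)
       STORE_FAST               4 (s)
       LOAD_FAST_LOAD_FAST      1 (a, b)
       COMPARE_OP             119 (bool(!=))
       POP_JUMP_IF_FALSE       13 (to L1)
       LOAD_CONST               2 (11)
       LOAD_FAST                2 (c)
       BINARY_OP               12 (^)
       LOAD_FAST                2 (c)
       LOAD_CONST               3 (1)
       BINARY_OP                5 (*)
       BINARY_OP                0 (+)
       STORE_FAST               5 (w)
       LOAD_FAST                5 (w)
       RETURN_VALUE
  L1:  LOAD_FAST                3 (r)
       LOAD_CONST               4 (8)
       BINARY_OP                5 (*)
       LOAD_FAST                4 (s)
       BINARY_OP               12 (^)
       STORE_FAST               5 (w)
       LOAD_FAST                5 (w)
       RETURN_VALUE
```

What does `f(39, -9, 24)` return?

LOAD_FAST_LOAD_FAST a,c → push 39,24. Stack: [39, 24]
BINARY_OP + → 39 + 24 = 63. Stack: [63]
LOAD_FAST_LOAD_FAST c,c → push 24,24. Stack: [63, 24, 24]
BINARY_OP | → 24 | 24 = 24. Stack: [63, 24]
BINARY_OP % → 63 % 24 = 15. Stack: [15]
STORE_FAST r → r=15. Stack: []
LOAD_CONST → push 3. Stack: [3]
LOAD_FAST a → push 39. Stack: [3, 39]
BINARY_OP // → 3 // 39 = 0. Stack: [0]
LOAD_FAST r → push 15. Stack: [0, 15]
BINARY_OP | → 0 | 15 = 15. Stack: [15]
STORE_FAST s → s=15. Stack: []
LOAD_FAST_LOAD_FAST a,b → push 39,-9. Stack: [39, -9]
COMPARE_OP bool(!=) → 39 vs -9 = True. Stack: [True]
POP_JUMP_IF_FALSE → pop True; no jump. Stack: []
LOAD_CONST → push 11. Stack: [11]
LOAD_FAST c → push 24. Stack: [11, 24]
BINARY_OP ^ → 11 ^ 24 = 19. Stack: [19]
LOAD_FAST c → push 24. Stack: [19, 24]
LOAD_CONST → push 1. Stack: [19, 24, 1]
BINARY_OP * → 24 * 1 = 24. Stack: [19, 24]
BINARY_OP + → 19 + 24 = 43. Stack: [43]
STORE_FAST w → w=43. Stack: []
LOAD_FAST w → push 43. Stack: [43]
RETURN_VALUE → return 43.

43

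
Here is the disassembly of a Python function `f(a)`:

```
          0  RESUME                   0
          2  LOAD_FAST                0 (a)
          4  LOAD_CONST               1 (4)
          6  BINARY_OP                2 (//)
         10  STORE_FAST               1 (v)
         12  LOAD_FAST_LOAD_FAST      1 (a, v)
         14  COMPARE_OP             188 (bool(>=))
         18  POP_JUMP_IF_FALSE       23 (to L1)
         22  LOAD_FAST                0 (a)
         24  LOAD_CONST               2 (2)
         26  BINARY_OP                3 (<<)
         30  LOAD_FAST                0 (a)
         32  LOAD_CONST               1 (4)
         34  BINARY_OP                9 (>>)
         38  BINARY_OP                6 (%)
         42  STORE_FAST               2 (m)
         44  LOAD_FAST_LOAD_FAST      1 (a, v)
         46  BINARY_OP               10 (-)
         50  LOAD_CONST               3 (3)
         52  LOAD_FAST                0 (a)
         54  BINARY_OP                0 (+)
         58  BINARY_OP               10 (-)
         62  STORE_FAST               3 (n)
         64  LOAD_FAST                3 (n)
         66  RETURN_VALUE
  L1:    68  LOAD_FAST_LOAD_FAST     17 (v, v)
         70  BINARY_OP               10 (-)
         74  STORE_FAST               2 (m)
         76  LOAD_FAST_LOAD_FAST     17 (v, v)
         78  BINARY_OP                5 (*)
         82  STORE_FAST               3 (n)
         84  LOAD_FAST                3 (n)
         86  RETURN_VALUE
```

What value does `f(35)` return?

-11

LOAD_FAST a → push 35. Stack: [35]
LOAD_CONST → push 4. Stack: [35, 4]
BINARY_OP // → 35 // 4 = 8. Stack: [8]
STORE_FAST v → v=8. Stack: []
LOAD_FAST_LOAD_FAST a,v → push 35,8. Stack: [35, 8]
COMPARE_OP bool(>=) → 35 vs 8 = True. Stack: [True]
POP_JUMP_IF_FALSE → pop True; no jump. Stack: []
LOAD_FAST a → push 35. Stack: [35]
LOAD_CONST → push 2. Stack: [35, 2]
BINARY_OP << → 35 << 2 = 140. Stack: [140]
LOAD_FAST a → push 35. Stack: [140, 35]
LOAD_CONST → push 4. Stack: [140, 35, 4]
BINARY_OP >> → 35 >> 4 = 2. Stack: [140, 2]
BINARY_OP % → 140 % 2 = 0. Stack: [0]
STORE_FAST m → m=0. Stack: []
LOAD_FAST_LOAD_FAST a,v → push 35,8. Stack: [35, 8]
BINARY_OP - → 35 - 8 = 27. Stack: [27]
LOAD_CONST → push 3. Stack: [27, 3]
LOAD_FAST a → push 35. Stack: [27, 3, 35]
BINARY_OP + → 3 + 35 = 38. Stack: [27, 38]
BINARY_OP - → 27 - 38 = -11. Stack: [-11]
STORE_FAST n → n=-11. Stack: []
LOAD_FAST n → push -11. Stack: [-11]
RETURN_VALUE → return -11.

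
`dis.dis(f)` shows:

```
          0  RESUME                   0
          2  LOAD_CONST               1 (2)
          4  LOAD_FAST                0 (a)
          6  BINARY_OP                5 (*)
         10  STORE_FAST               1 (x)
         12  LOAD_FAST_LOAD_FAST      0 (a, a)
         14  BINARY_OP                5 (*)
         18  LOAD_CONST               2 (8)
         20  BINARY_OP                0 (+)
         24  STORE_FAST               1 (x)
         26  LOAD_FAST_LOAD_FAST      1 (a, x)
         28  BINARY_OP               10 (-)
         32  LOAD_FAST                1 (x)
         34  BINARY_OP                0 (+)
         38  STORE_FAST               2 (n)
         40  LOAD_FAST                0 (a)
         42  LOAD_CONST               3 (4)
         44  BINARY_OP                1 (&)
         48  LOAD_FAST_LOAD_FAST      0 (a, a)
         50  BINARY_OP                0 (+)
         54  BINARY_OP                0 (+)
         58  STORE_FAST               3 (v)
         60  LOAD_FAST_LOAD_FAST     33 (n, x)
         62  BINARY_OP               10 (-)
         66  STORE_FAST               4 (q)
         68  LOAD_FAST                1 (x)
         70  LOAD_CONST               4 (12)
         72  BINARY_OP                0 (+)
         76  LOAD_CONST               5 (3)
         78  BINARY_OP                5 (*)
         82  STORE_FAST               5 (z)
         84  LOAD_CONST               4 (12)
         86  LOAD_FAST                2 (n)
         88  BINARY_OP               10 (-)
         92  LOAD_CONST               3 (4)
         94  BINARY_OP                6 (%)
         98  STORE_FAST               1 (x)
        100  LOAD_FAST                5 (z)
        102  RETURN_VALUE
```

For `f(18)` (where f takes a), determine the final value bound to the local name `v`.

36

LOAD_CONST → push 2. Stack: [2]
LOAD_FAST a → push 18. Stack: [2, 18]
BINARY_OP * → 2 * 18 = 36. Stack: [36]
STORE_FAST x → x=36. Stack: []
LOAD_FAST_LOAD_FAST a,a → push 18,18. Stack: [18, 18]
BINARY_OP * → 18 * 18 = 324. Stack: [324]
LOAD_CONST → push 8. Stack: [324, 8]
BINARY_OP + → 324 + 8 = 332. Stack: [332]
STORE_FAST x → x=332. Stack: []
LOAD_FAST_LOAD_FAST a,x → push 18,332. Stack: [18, 332]
BINARY_OP - → 18 - 332 = -314. Stack: [-314]
LOAD_FAST x → push 332. Stack: [-314, 332]
BINARY_OP + → -314 + 332 = 18. Stack: [18]
STORE_FAST n → n=18. Stack: []
LOAD_FAST a → push 18. Stack: [18]
LOAD_CONST → push 4. Stack: [18, 4]
BINARY_OP & → 18 & 4 = 0. Stack: [0]
LOAD_FAST_LOAD_FAST a,a → push 18,18. Stack: [0, 18, 18]
BINARY_OP + → 18 + 18 = 36. Stack: [0, 36]
BINARY_OP + → 0 + 36 = 36. Stack: [36]
STORE_FAST v → v=36. Stack: []
LOAD_FAST_LOAD_FAST n,x → push 18,332. Stack: [18, 332]
BINARY_OP - → 18 - 332 = -314. Stack: [-314]
STORE_FAST q → q=-314. Stack: []
LOAD_FAST x → push 332. Stack: [332]
LOAD_CONST → push 12. Stack: [332, 12]
BINARY_OP + → 332 + 12 = 344. Stack: [344]
LOAD_CONST → push 3. Stack: [344, 3]
BINARY_OP * → 344 * 3 = 1032. Stack: [1032]
STORE_FAST z → z=1032. Stack: []
LOAD_CONST → push 12. Stack: [12]
LOAD_FAST n → push 18. Stack: [12, 18]
BINARY_OP - → 12 - 18 = -6. Stack: [-6]
LOAD_CONST → push 4. Stack: [-6, 4]
BINARY_OP % → -6 % 4 = 2. Stack: [2]
STORE_FAST x → x=2. Stack: []
LOAD_FAST z → push 1032. Stack: [1032]
RETURN_VALUE → return 1032.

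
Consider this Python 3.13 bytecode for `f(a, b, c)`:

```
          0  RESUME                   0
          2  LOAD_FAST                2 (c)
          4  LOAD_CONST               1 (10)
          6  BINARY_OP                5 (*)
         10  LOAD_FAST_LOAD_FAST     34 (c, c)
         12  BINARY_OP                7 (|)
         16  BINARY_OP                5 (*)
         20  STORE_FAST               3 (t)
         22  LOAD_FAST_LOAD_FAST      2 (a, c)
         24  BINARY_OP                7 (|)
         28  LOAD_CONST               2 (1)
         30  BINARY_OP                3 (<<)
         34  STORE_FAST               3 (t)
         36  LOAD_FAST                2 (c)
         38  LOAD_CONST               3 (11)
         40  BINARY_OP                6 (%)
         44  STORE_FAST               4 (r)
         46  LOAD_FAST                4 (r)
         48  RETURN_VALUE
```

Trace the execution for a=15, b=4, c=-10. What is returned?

LOAD_FAST c → push -10. Stack: [-10]
LOAD_CONST → push 10. Stack: [-10, 10]
BINARY_OP * → -10 * 10 = -100. Stack: [-100]
LOAD_FAST_LOAD_FAST c,c → push -10,-10. Stack: [-100, -10, -10]
BINARY_OP | → -10 | -10 = -10. Stack: [-100, -10]
BINARY_OP * → -100 * -10 = 1000. Stack: [1000]
STORE_FAST t → t=1000. Stack: []
LOAD_FAST_LOAD_FAST a,c → push 15,-10. Stack: [15, -10]
BINARY_OP | → 15 | -10 = -1. Stack: [-1]
LOAD_CONST → push 1. Stack: [-1, 1]
BINARY_OP << → -1 << 1 = -2. Stack: [-2]
STORE_FAST t → t=-2. Stack: []
LOAD_FAST c → push -10. Stack: [-10]
LOAD_CONST → push 11. Stack: [-10, 11]
BINARY_OP % → -10 % 11 = 1. Stack: [1]
STORE_FAST r → r=1. Stack: []
LOAD_FAST r → push 1. Stack: [1]
RETURN_VALUE → return 1.

1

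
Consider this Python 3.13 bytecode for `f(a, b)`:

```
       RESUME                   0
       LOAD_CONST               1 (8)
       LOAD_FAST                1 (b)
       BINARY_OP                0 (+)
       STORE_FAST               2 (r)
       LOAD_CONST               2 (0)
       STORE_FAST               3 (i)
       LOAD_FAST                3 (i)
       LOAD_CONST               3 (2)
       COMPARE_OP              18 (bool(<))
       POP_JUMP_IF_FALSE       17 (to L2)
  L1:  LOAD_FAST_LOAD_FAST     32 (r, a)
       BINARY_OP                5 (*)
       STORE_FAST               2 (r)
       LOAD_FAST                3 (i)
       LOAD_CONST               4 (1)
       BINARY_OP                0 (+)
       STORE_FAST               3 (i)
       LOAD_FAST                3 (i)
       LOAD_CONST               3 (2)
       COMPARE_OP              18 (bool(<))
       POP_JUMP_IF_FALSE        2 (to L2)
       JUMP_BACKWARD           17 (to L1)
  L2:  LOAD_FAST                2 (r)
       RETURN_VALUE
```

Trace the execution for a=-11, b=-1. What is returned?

LOAD_CONST → push 8. Stack: [8]
LOAD_FAST b → push -1. Stack: [8, -1]
BINARY_OP + → 8 + -1 = 7. Stack: [7]
STORE_FAST r → r=7. Stack: []
LOAD_CONST → push 0. Stack: [0]
STORE_FAST i → i=0. Stack: []
LOAD_FAST i → push 0. Stack: [0]
LOAD_CONST → push 2. Stack: [0, 2]
COMPARE_OP bool(<) → 0 vs 2 = True. Stack: [True]
POP_JUMP_IF_FALSE → pop True; no jump. Stack: []
LOAD_FAST_LOAD_FAST r,a → push 7,-11. Stack: [7, -11]
BINARY_OP * → 7 * -11 = -77. Stack: [-77]
STORE_FAST r → r=-77. Stack: []
LOAD_FAST i → push 0. Stack: [0]
LOAD_CONST → push 1. Stack: [0, 1]
BINARY_OP + → 0 + 1 = 1. Stack: [1]
STORE_FAST i → i=1. Stack: []
LOAD_FAST i → push 1. Stack: [1]
LOAD_CONST → push 2. Stack: [1, 2]
COMPARE_OP bool(<) → 1 vs 2 = True. Stack: [True]
POP_JUMP_IF_FALSE → pop True; no jump. Stack: []
LOAD_FAST_LOAD_FAST r,a → push -77,-11. Stack: [-77, -11]
BINARY_OP * → -77 * -11 = 847. Stack: [847]
STORE_FAST r → r=847. Stack: []
LOAD_FAST i → push 1. Stack: [1]
LOAD_CONST → push 1. Stack: [1, 1]
BINARY_OP + → 1 + 1 = 2. Stack: [2]
STORE_FAST i → i=2. Stack: []
LOAD_FAST i → push 2. Stack: [2]
LOAD_CONST → push 2. Stack: [2, 2]
COMPARE_OP bool(<) → 2 vs 2 = False. Stack: [False]
POP_JUMP_IF_FALSE → pop False; jump. Stack: []
LOAD_FAST r → push 847. Stack: [847]
RETURN_VALUE → return 847.

847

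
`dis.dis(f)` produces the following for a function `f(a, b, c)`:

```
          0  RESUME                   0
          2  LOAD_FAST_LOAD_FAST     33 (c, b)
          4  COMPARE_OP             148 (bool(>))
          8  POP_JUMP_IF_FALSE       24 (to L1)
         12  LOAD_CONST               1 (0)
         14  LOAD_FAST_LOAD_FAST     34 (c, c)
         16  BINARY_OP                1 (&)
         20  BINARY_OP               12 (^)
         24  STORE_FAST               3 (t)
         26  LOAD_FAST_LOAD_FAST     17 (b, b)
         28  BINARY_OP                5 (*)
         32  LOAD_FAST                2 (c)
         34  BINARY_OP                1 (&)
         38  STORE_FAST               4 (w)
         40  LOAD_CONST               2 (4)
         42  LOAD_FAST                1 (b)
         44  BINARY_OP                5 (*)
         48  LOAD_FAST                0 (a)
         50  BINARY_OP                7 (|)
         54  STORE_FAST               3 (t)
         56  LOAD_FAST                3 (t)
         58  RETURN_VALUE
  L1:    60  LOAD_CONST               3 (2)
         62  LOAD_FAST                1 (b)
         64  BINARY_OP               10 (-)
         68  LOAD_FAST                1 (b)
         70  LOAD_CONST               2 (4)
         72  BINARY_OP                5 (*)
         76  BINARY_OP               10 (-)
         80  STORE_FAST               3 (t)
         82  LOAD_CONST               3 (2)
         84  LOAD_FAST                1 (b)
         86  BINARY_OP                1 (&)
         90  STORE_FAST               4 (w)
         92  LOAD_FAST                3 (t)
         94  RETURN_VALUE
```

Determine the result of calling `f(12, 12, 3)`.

-58

LOAD_FAST_LOAD_FAST c,b → push 3,12. Stack: [3, 12]
COMPARE_OP bool(>) → 3 vs 12 = False. Stack: [False]
POP_JUMP_IF_FALSE → pop False; jump. Stack: []
LOAD_CONST → push 2. Stack: [2]
LOAD_FAST b → push 12. Stack: [2, 12]
BINARY_OP - → 2 - 12 = -10. Stack: [-10]
LOAD_FAST b → push 12. Stack: [-10, 12]
LOAD_CONST → push 4. Stack: [-10, 12, 4]
BINARY_OP * → 12 * 4 = 48. Stack: [-10, 48]
BINARY_OP - → -10 - 48 = -58. Stack: [-58]
STORE_FAST t → t=-58. Stack: []
LOAD_CONST → push 2. Stack: [2]
LOAD_FAST b → push 12. Stack: [2, 12]
BINARY_OP & → 2 & 12 = 0. Stack: [0]
STORE_FAST w → w=0. Stack: []
LOAD_FAST t → push -58. Stack: [-58]
RETURN_VALUE → return -58.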